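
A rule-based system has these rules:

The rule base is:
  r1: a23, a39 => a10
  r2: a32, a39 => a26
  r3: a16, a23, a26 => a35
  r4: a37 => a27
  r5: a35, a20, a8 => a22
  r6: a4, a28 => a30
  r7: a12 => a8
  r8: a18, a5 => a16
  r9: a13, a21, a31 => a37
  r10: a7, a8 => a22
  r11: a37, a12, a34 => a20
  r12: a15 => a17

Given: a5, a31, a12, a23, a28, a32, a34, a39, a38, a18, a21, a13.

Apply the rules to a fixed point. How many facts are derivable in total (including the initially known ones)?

Round 1 fires r1, r2, r7, r8, r9, giving a10, a26, a8, a16, a37.
Round 2 fires r3, r4, r11, giving a35, a27, a20.
Round 3 fires r5, giving a22.
Closure: {a10, a12, a13, a16, a18, a20, a21, a22, a23, a26, a27, a28, a31, a32, a34, a35, a37, a38, a39, a5, a8} — 21 facts.

21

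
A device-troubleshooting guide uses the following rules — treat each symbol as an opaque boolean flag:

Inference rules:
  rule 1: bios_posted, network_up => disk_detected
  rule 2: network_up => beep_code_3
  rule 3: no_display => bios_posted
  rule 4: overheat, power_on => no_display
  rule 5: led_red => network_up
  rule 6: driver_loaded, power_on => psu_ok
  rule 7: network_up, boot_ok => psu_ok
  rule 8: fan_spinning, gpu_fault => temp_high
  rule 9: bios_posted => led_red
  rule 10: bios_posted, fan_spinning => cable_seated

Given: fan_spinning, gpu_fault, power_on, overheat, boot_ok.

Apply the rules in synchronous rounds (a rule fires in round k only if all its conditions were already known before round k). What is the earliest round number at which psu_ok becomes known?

Round 1 fires rule 4, rule 8, giving no_display, temp_high.
Round 2 fires rule 3, giving bios_posted.
Round 3 fires rule 9, rule 10, giving led_red, cable_seated.
Round 4 fires rule 5, giving network_up.
Round 5 fires rule 1, rule 2, rule 7, giving disk_detected, beep_code_3, psu_ok.
psu_ok first appears in round 5.

5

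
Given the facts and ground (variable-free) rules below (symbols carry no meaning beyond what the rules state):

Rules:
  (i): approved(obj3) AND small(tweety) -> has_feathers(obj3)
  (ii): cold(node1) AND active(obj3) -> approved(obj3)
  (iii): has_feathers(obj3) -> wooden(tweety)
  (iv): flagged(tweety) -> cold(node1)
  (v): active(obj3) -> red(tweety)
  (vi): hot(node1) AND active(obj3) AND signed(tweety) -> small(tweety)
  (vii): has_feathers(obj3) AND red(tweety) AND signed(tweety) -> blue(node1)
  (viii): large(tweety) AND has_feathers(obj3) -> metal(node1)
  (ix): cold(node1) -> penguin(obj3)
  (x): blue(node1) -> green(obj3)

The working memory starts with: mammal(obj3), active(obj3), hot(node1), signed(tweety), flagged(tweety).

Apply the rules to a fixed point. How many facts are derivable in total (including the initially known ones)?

14

[1] (iv) [flagged(tweety) -> cold(node1)]; (v) [active(obj3) -> red(tweety)]; (vi) [hot(node1) AND active(obj3) AND signed(tweety) -> small(tweety)]. ⇒ new: cold(node1), red(tweety), small(tweety).
[2] (ii) [cold(node1) AND active(obj3) -> approved(obj3)]; (ix) [cold(node1) -> penguin(obj3)]. ⇒ new: approved(obj3), penguin(obj3).
[3] (i) [approved(obj3) AND small(tweety) -> has_feathers(obj3)]. ⇒ new: has_feathers(obj3).
[4] (iii) [has_feathers(obj3) -> wooden(tweety)]; (vii) [has_feathers(obj3) AND red(tweety) AND signed(tweety) -> blue(node1)]. ⇒ new: wooden(tweety), blue(node1).
[5] (x) [blue(node1) -> green(obj3)]. ⇒ new: green(obj3).
Closure: {active(obj3), approved(obj3), blue(node1), cold(node1), flagged(tweety), green(obj3), has_feathers(obj3), hot(node1), mammal(obj3), penguin(obj3), red(tweety), signed(tweety), small(tweety), wooden(tweety)} — 14 facts.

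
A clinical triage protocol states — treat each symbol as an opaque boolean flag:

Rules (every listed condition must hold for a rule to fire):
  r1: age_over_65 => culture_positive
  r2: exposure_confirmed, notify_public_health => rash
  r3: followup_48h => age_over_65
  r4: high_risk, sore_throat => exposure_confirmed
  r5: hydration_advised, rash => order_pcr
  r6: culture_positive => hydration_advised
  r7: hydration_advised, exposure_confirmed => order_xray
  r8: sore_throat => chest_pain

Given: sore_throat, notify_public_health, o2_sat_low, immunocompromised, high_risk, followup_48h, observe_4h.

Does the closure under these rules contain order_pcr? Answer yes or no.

[1] r3 [followup_48h => age_over_65]; r4 [high_risk, sore_throat => exposure_confirmed]; r8 [sore_throat => chest_pain]. ⇒ new: age_over_65, exposure_confirmed, chest_pain.
[2] r1 [age_over_65 => culture_positive]; r2 [exposure_confirmed, notify_public_health => rash]. ⇒ new: culture_positive, rash.
[3] r6 [culture_positive => hydration_advised]. ⇒ new: hydration_advised.
[4] r5 [hydration_advised, rash => order_pcr]; r7 [hydration_advised, exposure_confirmed => order_xray]. ⇒ new: order_pcr, order_xray.
order_pcr appears in round 4, so it is derivable.

yes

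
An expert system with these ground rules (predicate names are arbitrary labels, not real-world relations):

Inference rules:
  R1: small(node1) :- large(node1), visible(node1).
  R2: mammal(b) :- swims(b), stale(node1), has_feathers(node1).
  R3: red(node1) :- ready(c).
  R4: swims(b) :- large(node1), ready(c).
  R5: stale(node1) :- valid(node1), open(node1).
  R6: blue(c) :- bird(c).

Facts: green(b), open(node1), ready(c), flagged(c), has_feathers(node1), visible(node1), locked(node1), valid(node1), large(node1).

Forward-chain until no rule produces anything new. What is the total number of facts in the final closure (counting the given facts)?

Round 1 — R1, R3, R4, R5, derive small(node1), red(node1), swims(b), stale(node1).
Round 2 — R2, derive mammal(b).
Closure: {flagged(c), green(b), has_feathers(node1), large(node1), locked(node1), mammal(b), open(node1), ready(c), red(node1), small(node1), stale(node1), swims(b), valid(node1), visible(node1)} — 14 facts.

14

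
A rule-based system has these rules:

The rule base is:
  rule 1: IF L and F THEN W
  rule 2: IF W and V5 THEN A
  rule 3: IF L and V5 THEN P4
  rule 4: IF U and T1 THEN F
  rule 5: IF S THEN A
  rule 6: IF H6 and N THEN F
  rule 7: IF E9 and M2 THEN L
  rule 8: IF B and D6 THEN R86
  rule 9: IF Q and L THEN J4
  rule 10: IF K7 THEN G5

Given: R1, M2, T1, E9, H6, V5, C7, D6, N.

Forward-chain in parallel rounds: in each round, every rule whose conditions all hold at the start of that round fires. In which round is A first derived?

Round 1 — rule 6, rule 7, derive F, L.
Round 2 — rule 1, rule 3, derive W, P4.
Round 3 — rule 2, derive A.
A first appears in round 3.

3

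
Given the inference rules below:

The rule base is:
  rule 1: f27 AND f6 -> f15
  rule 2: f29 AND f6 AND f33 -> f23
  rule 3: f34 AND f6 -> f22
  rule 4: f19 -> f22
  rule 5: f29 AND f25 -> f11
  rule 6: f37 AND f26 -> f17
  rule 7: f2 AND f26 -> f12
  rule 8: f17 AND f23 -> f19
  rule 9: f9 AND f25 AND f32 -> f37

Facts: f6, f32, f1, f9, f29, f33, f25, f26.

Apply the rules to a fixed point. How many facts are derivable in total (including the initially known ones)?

14

Round 1 — rule 2, rule 5, rule 9, derive f23, f11, f37.
Round 2 — rule 6, derive f17.
Round 3 — rule 8, derive f19.
Round 4 — rule 4, derive f22.
Closure: {f1, f11, f17, f19, f22, f23, f25, f26, f29, f32, f33, f37, f6, f9} — 14 facts.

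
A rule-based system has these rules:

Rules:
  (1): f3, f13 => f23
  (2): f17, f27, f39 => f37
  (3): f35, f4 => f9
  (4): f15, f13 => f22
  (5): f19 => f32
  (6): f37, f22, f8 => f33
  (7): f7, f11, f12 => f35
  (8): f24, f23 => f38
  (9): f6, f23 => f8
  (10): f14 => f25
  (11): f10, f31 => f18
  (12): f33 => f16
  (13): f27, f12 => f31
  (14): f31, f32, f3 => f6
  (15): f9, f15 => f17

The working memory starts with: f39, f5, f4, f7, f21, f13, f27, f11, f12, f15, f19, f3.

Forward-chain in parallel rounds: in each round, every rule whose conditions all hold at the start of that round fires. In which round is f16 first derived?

Round 1: (1) [f3, f13 => f23]; (4) [f15, f13 => f22]; (5) [f19 => f32]; (7) [f7, f11, f12 => f35]; (13) [f27, f12 => f31]. Adds f23, f22, f32, f35, f31.
Round 2: (3) [f35, f4 => f9]; (14) [f31, f32, f3 => f6]. Adds f9, f6.
Round 3: (9) [f6, f23 => f8]; (15) [f9, f15 => f17]. Adds f8, f17.
Round 4: (2) [f17, f27, f39 => f37]. Adds f37.
Round 5: (6) [f37, f22, f8 => f33]. Adds f33.
Round 6: (12) [f33 => f16]. Adds f16.
f16 first appears in round 6.

6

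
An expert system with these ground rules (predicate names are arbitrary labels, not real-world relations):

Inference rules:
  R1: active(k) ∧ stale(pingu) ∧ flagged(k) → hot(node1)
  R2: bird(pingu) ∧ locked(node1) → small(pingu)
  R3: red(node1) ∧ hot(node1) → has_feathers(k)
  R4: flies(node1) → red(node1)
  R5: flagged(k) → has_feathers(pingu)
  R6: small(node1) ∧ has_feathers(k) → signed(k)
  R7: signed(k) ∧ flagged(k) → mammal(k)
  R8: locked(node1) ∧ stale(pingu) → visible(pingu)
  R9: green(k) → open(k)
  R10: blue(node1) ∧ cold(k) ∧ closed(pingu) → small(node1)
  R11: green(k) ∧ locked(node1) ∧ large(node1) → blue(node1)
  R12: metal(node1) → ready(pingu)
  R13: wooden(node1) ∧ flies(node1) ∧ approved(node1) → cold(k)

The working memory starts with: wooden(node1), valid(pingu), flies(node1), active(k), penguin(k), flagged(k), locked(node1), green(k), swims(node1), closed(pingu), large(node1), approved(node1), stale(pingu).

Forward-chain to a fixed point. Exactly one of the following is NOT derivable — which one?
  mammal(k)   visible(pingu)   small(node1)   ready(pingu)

[1] R1 [active(k) ∧ stale(pingu) ∧ flagged(k) → hot(node1)]; R4 [flies(node1) → red(node1)]; R5 [flagged(k) → has_feathers(pingu)]; R8 [locked(node1) ∧ stale(pingu) → visible(pingu)]; R9 [green(k) → open(k)]; R11 [green(k) ∧ locked(node1) ∧ large(node1) → blue(node1)]; R13 [wooden(node1) ∧ flies(node1) ∧ approved(node1) → cold(k)]. ⇒ new: hot(node1), red(node1), has_feathers(pingu), visible(pingu), open(k), blue(node1), cold(k).
[2] R3 [red(node1) ∧ hot(node1) → has_feathers(k)]; R10 [blue(node1) ∧ cold(k) ∧ closed(pingu) → small(node1)]. ⇒ new: has_feathers(k), small(node1).
[3] R6 [small(node1) ∧ has_feathers(k) → signed(k)]. ⇒ new: signed(k).
[4] R7 [signed(k) ∧ flagged(k) → mammal(k)]. ⇒ new: mammal(k).
Derived: mammal(k) (round 4), visible(pingu) (round 1), small(node1) (round 2). ready(pingu) never appears in any round.

ready(pingu)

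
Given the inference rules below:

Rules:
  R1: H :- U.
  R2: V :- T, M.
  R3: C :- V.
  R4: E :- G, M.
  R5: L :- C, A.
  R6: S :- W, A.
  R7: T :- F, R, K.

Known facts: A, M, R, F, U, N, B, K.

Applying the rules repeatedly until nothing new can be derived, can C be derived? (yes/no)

yes

Round 1 — R1, R7, derive H, T.
Round 2 — R2, derive V.
Round 3 — R3, derive C.
Round 4 — R5, derive L.
C appears in round 3, so it is derivable.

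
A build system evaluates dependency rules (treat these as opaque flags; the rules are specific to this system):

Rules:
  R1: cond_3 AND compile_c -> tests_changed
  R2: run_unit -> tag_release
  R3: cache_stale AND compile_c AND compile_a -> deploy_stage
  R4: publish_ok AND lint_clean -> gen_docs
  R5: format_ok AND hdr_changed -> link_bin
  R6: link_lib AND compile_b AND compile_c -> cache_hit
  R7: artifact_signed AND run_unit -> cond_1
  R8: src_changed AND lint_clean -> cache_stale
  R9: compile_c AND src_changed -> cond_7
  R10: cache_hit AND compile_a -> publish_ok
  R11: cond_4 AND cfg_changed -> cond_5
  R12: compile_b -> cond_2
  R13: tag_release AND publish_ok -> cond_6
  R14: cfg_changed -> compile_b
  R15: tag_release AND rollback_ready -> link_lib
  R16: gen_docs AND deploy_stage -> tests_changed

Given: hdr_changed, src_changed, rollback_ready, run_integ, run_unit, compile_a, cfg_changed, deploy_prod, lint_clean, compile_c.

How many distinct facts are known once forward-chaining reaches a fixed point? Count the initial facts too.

Round 1 — R2, R8, R9, R14, derive tag_release, cache_stale, cond_7, compile_b.
Round 2 — R3, R12, R15, derive deploy_stage, cond_2, link_lib.
Round 3 — R6, derive cache_hit.
Round 4 — R10, derive publish_ok.
Round 5 — R4, R13, derive gen_docs, cond_6.
Round 6 — R16, derive tests_changed.
Closure: {cache_hit, cache_stale, cfg_changed, compile_a, compile_b, compile_c, cond_2, cond_6, cond_7, deploy_prod, deploy_stage, gen_docs, hdr_changed, link_lib, lint_clean, publish_ok, rollback_ready, run_integ, run_unit, src_changed, tag_release, tests_changed} — 22 facts.

22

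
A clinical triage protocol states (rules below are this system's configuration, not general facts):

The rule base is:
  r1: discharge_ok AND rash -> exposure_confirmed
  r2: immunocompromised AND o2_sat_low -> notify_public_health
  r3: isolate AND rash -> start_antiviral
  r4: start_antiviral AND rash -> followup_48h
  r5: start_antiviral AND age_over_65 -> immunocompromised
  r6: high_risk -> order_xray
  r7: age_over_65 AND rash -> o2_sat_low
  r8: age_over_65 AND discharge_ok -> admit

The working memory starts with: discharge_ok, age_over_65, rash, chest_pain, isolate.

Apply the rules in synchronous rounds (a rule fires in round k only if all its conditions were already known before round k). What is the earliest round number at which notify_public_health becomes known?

3

Round 1 — r1, r3, r7, r8, derive exposure_confirmed, start_antiviral, o2_sat_low, admit.
Round 2 — r4, r5, derive followup_48h, immunocompromised.
Round 3 — r2, derive notify_public_health.
notify_public_health first appears in round 3.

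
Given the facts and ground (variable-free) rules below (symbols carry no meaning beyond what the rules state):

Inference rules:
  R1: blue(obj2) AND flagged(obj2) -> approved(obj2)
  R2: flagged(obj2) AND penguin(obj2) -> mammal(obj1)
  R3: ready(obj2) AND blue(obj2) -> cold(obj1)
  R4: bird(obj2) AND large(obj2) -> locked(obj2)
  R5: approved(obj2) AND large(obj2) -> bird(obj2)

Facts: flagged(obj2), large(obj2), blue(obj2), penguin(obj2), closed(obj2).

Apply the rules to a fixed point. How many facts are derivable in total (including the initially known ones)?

Round 1 fires R1, R2, giving approved(obj2), mammal(obj1).
Round 2 fires R5, giving bird(obj2).
Round 3 fires R4, giving locked(obj2).
Closure: {approved(obj2), bird(obj2), blue(obj2), closed(obj2), flagged(obj2), large(obj2), locked(obj2), mammal(obj1), penguin(obj2)} — 9 facts.

9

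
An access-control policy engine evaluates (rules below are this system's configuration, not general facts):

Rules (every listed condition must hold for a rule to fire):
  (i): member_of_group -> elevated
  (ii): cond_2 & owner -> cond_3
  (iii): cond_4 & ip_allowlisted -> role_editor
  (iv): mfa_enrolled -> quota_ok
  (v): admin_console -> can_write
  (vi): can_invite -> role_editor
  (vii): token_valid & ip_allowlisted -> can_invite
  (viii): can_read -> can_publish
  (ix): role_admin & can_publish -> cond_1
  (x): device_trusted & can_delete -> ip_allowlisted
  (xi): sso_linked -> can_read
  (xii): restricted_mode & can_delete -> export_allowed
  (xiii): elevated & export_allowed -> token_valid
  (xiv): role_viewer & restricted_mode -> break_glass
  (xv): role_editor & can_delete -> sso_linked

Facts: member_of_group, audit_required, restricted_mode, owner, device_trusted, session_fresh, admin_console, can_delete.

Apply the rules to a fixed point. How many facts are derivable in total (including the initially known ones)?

18

Round 1: (i) [member_of_group -> elevated]; (v) [admin_console -> can_write]; (x) [device_trusted & can_delete -> ip_allowlisted]; (xii) [restricted_mode & can_delete -> export_allowed]. New: elevated, can_write, ip_allowlisted, export_allowed.
Round 2: (xiii) [elevated & export_allowed -> token_valid]. New: token_valid.
Round 3: (vii) [token_valid & ip_allowlisted -> can_invite]. New: can_invite.
Round 4: (vi) [can_invite -> role_editor]. New: role_editor.
Round 5: (xv) [role_editor & can_delete -> sso_linked]. New: sso_linked.
Round 6: (xi) [sso_linked -> can_read]. New: can_read.
Round 7: (viii) [can_read -> can_publish]. New: can_publish.
Closure: {admin_console, audit_required, can_delete, can_invite, can_publish, can_read, can_write, device_trusted, elevated, export_allowed, ip_allowlisted, member_of_group, owner, restricted_mode, role_editor, session_fresh, sso_linked, token_valid} — 18 facts.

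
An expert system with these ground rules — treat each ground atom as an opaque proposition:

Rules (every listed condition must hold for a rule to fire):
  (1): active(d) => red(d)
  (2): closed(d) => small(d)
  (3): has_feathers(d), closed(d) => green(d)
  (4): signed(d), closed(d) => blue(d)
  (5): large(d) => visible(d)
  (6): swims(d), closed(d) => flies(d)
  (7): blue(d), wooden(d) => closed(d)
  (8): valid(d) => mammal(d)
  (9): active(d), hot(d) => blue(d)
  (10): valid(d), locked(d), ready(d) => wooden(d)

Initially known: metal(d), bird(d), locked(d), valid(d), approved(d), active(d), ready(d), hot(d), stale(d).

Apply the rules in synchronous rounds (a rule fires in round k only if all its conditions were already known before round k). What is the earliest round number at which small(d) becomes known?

3

Round 1 — (1), (8), (9), (10), derive red(d), mammal(d), blue(d), wooden(d).
Round 2 — (7), derive closed(d).
Round 3 — (2), derive small(d).
small(d) first appears in round 3.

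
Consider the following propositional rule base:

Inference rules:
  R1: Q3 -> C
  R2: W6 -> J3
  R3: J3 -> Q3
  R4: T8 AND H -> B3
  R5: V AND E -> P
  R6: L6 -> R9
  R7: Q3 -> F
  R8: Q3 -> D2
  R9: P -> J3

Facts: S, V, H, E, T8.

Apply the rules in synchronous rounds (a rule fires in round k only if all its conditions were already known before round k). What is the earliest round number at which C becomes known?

4

Round 1: R4 [T8 AND H -> B3]; R5 [V AND E -> P]. New: B3, P.
Round 2: R9 [P -> J3]. New: J3.
Round 3: R3 [J3 -> Q3]. New: Q3.
Round 4: R1 [Q3 -> C]; R7 [Q3 -> F]; R8 [Q3 -> D2]. New: C, F, D2.
C first appears in round 4.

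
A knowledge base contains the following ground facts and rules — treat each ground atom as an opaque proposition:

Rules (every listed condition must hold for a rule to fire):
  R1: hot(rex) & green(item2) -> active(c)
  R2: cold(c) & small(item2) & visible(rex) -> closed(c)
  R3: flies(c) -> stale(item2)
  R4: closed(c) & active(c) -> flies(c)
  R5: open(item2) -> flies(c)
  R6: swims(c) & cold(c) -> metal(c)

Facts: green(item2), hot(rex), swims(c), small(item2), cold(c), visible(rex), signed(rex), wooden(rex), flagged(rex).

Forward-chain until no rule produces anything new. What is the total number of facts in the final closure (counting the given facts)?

14

Round 1 fires R1, R2, R6, giving active(c), closed(c), metal(c).
Round 2 fires R4, giving flies(c).
Round 3 fires R3, giving stale(item2).
Closure: {active(c), closed(c), cold(c), flagged(rex), flies(c), green(item2), hot(rex), metal(c), signed(rex), small(item2), stale(item2), swims(c), visible(rex), wooden(rex)} — 14 facts.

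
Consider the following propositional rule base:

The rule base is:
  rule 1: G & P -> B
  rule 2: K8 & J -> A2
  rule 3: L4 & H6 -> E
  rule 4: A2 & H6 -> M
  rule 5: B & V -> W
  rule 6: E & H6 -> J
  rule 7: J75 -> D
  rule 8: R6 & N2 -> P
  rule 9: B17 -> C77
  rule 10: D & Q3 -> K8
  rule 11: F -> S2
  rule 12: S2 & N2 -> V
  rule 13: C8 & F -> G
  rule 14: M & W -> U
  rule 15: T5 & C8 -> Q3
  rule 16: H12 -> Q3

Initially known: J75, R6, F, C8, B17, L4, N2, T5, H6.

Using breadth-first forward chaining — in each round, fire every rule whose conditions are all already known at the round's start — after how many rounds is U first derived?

Round 1: rule 3 [L4 & H6 -> E]; rule 7 [J75 -> D]; rule 8 [R6 & N2 -> P]; rule 9 [B17 -> C77]; rule 11 [F -> S2]; rule 13 [C8 & F -> G]; rule 15 [T5 & C8 -> Q3]. New: E, D, P, C77, S2, G, Q3.
Round 2: rule 1 [G & P -> B]; rule 6 [E & H6 -> J]; rule 10 [D & Q3 -> K8]; rule 12 [S2 & N2 -> V]. New: B, J, K8, V.
Round 3: rule 2 [K8 & J -> A2]; rule 5 [B & V -> W]. New: A2, W.
Round 4: rule 4 [A2 & H6 -> M]. New: M.
Round 5: rule 14 [M & W -> U]. New: U.
U first appears in round 5.

5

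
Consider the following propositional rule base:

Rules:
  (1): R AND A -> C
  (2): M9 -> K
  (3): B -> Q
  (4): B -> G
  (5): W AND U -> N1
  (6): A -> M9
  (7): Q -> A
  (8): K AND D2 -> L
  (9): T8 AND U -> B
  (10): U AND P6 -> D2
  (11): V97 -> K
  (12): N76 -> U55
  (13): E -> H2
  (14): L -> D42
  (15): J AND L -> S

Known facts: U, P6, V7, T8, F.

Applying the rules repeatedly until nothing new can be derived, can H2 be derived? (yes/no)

Round 1: (9) [T8 AND U -> B]; (10) [U AND P6 -> D2]. New: B, D2.
Round 2: (3) [B -> Q]; (4) [B -> G]. New: Q, G.
Round 3: (7) [Q -> A]. New: A.
Round 4: (6) [A -> M9]. New: M9.
Round 5: (2) [M9 -> K]. New: K.
Round 6: (8) [K AND D2 -> L]. New: L.
Round 7: (14) [L -> D42]. New: D42.
Fixed point reached. H2 is concluded only by (13); (13) needs E (never derived).

no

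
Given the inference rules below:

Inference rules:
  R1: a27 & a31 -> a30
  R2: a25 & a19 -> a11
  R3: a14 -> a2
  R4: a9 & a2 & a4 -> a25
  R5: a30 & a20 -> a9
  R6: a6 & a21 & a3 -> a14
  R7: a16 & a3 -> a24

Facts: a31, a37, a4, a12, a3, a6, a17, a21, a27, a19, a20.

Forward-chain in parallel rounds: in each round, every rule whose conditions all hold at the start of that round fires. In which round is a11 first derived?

4

[1] R1 [a27 & a31 -> a30]; R6 [a6 & a21 & a3 -> a14]. ⇒ new: a30, a14.
[2] R3 [a14 -> a2]; R5 [a30 & a20 -> a9]. ⇒ new: a2, a9.
[3] R4 [a9 & a2 & a4 -> a25]. ⇒ new: a25.
[4] R2 [a25 & a19 -> a11]. ⇒ new: a11.
a11 first appears in round 4.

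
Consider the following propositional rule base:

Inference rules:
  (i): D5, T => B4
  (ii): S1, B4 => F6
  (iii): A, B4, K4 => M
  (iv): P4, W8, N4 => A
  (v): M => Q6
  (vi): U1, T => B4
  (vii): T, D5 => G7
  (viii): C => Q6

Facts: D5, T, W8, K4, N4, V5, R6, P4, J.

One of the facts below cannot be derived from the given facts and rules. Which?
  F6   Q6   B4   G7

Round 1 fires (i), (iv), (vii), giving B4, A, G7.
Round 2 fires (iii), giving M.
Round 3 fires (v), giving Q6.
Derived: Q6 (round 3), G7 (round 1), B4 (round 1). F6 never appears in any round.

F6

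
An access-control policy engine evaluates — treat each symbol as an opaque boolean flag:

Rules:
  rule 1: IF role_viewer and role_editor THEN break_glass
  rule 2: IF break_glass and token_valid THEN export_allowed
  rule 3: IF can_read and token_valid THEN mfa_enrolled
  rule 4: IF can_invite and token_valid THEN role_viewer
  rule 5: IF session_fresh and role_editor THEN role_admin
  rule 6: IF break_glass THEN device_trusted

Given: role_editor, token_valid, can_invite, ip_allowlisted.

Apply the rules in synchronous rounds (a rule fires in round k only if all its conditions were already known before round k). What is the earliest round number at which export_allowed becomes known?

Round 1: rule 4 [IF can_invite and token_valid THEN role_viewer]. Adds role_viewer.
Round 2: rule 1 [IF role_viewer and role_editor THEN break_glass]. Adds break_glass.
Round 3: rule 2 [IF break_glass and token_valid THEN export_allowed]; rule 6 [IF break_glass THEN device_trusted]. Adds export_allowed, device_trusted.
export_allowed first appears in round 3.

3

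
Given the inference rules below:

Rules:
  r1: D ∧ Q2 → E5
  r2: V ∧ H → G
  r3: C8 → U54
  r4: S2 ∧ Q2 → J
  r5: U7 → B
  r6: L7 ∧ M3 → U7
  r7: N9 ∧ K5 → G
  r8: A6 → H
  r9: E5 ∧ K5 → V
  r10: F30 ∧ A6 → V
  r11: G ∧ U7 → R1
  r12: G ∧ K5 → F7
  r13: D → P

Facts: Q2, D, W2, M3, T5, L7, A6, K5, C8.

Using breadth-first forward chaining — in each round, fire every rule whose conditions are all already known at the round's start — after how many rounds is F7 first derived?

Round 1 — r1, r3, r6, r8, r13, derive E5, U54, U7, H, P.
Round 2 — r5, r9, derive B, V.
Round 3 — r2, derive G.
Round 4 — r11, r12, derive R1, F7.
F7 first appears in round 4.

4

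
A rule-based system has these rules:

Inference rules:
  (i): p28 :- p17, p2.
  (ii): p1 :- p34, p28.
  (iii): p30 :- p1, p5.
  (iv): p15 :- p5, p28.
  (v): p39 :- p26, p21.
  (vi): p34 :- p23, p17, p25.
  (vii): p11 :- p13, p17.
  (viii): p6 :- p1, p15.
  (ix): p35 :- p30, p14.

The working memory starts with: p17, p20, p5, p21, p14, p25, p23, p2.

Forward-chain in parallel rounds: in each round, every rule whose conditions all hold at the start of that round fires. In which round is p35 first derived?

4

Round 1: (i) [p28 :- p17, p2.]; (vi) [p34 :- p23, p17, p25.]. Adds p28, p34.
Round 2: (ii) [p1 :- p34, p28.]; (iv) [p15 :- p5, p28.]. Adds p1, p15.
Round 3: (iii) [p30 :- p1, p5.]; (viii) [p6 :- p1, p15.]. Adds p30, p6.
Round 4: (ix) [p35 :- p30, p14.]. Adds p35.
p35 first appears in round 4.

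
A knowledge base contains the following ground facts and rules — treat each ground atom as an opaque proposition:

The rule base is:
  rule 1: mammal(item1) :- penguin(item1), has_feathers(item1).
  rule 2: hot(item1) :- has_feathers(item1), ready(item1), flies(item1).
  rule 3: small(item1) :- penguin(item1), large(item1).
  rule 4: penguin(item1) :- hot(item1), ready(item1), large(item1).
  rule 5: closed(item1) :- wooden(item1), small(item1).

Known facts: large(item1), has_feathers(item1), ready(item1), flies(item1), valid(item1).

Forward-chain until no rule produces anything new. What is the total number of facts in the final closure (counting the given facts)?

9

[1] rule 2 [hot(item1) :- has_feathers(item1), ready(item1), flies(item1).]. ⇒ new: hot(item1).
[2] rule 4 [penguin(item1) :- hot(item1), ready(item1), large(item1).]. ⇒ new: penguin(item1).
[3] rule 1 [mammal(item1) :- penguin(item1), has_feathers(item1).]; rule 3 [small(item1) :- penguin(item1), large(item1).]. ⇒ new: mammal(item1), small(item1).
Closure: {flies(item1), has_feathers(item1), hot(item1), large(item1), mammal(item1), penguin(item1), ready(item1), small(item1), valid(item1)} — 9 facts.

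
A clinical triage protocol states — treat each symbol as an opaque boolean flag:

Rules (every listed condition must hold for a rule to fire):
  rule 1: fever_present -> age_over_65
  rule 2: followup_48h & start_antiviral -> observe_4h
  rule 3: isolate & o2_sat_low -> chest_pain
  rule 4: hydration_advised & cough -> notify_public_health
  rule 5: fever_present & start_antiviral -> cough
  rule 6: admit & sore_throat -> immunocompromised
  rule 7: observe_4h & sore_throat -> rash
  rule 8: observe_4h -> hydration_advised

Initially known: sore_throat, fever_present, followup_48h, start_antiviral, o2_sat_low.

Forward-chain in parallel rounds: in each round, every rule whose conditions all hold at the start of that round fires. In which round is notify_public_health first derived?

Round 1 — rule 1, rule 2, rule 5, derive age_over_65, observe_4h, cough.
Round 2 — rule 7, rule 8, derive rash, hydration_advised.
Round 3 — rule 4, derive notify_public_health.
notify_public_health first appears in round 3.

3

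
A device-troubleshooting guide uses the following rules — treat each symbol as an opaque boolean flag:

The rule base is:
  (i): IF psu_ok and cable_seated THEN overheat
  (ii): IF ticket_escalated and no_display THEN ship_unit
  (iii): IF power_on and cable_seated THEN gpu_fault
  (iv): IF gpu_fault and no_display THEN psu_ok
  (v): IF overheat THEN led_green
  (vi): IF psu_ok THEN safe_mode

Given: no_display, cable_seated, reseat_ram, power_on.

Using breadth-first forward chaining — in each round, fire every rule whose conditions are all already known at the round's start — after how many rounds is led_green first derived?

4

Round 1 fires (iii), giving gpu_fault.
Round 2 fires (iv), giving psu_ok.
Round 3 fires (i), (vi), giving overheat, safe_mode.
Round 4 fires (v), giving led_green.
led_green first appears in round 4.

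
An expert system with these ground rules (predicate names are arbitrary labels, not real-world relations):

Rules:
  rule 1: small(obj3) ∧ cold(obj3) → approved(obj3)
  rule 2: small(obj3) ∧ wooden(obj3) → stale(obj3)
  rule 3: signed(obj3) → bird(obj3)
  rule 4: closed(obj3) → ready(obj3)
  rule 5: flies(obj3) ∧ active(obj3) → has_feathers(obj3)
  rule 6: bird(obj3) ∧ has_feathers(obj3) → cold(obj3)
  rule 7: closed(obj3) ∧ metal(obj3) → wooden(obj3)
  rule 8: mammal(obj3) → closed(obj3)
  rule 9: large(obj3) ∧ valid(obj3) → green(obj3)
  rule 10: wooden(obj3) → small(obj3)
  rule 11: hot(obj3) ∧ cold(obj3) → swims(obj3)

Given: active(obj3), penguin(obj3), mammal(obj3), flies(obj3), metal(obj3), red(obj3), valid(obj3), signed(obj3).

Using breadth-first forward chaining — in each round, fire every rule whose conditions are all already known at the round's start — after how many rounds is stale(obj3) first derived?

Round 1: rule 3 [signed(obj3) → bird(obj3)]; rule 5 [flies(obj3) ∧ active(obj3) → has_feathers(obj3)]; rule 8 [mammal(obj3) → closed(obj3)]. New: bird(obj3), has_feathers(obj3), closed(obj3).
Round 2: rule 4 [closed(obj3) → ready(obj3)]; rule 6 [bird(obj3) ∧ has_feathers(obj3) → cold(obj3)]; rule 7 [closed(obj3) ∧ metal(obj3) → wooden(obj3)]. New: ready(obj3), cold(obj3), wooden(obj3).
Round 3: rule 10 [wooden(obj3) → small(obj3)]. New: small(obj3).
Round 4: rule 1 [small(obj3) ∧ cold(obj3) → approved(obj3)]; rule 2 [small(obj3) ∧ wooden(obj3) → stale(obj3)]. New: approved(obj3), stale(obj3).
stale(obj3) first appears in round 4.

4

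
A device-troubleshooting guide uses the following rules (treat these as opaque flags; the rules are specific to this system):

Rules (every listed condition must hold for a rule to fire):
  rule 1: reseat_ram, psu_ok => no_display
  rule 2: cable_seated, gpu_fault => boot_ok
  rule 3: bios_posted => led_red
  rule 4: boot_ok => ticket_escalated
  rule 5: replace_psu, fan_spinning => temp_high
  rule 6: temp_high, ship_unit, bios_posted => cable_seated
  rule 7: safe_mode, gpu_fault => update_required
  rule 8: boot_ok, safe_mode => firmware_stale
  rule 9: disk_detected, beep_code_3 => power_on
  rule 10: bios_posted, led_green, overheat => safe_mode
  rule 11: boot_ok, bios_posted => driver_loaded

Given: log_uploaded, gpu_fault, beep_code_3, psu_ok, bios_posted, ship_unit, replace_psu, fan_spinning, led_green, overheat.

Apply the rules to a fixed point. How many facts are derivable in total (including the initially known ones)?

19

Round 1: rule 3 [bios_posted => led_red]; rule 5 [replace_psu, fan_spinning => temp_high]; rule 10 [bios_posted, led_green, overheat => safe_mode]. New: led_red, temp_high, safe_mode.
Round 2: rule 6 [temp_high, ship_unit, bios_posted => cable_seated]; rule 7 [safe_mode, gpu_fault => update_required]. New: cable_seated, update_required.
Round 3: rule 2 [cable_seated, gpu_fault => boot_ok]. New: boot_ok.
Round 4: rule 4 [boot_ok => ticket_escalated]; rule 8 [boot_ok, safe_mode => firmware_stale]; rule 11 [boot_ok, bios_posted => driver_loaded]. New: ticket_escalated, firmware_stale, driver_loaded.
Closure: {beep_code_3, bios_posted, boot_ok, cable_seated, driver_loaded, fan_spinning, firmware_stale, gpu_fault, led_green, led_red, log_uploaded, overheat, psu_ok, replace_psu, safe_mode, ship_unit, temp_high, ticket_escalated, update_required} — 19 facts.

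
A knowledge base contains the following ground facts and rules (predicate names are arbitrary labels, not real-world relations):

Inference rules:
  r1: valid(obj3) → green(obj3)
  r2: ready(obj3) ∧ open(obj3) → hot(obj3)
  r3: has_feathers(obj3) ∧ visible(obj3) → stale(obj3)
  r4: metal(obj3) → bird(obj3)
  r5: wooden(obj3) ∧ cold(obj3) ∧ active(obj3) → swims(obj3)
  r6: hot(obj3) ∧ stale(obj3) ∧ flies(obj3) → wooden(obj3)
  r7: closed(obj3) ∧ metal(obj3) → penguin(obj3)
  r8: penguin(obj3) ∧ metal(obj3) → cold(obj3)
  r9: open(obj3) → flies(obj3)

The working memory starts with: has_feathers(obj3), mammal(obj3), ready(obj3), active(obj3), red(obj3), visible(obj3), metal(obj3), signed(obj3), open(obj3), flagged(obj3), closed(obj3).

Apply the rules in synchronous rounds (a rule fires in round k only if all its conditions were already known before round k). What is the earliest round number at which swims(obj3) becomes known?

3

[1] r2 [ready(obj3) ∧ open(obj3) → hot(obj3)]; r3 [has_feathers(obj3) ∧ visible(obj3) → stale(obj3)]; r4 [metal(obj3) → bird(obj3)]; r7 [closed(obj3) ∧ metal(obj3) → penguin(obj3)]; r9 [open(obj3) → flies(obj3)]. ⇒ new: hot(obj3), stale(obj3), bird(obj3), penguin(obj3), flies(obj3).
[2] r6 [hot(obj3) ∧ stale(obj3) ∧ flies(obj3) → wooden(obj3)]; r8 [penguin(obj3) ∧ metal(obj3) → cold(obj3)]. ⇒ new: wooden(obj3), cold(obj3).
[3] r5 [wooden(obj3) ∧ cold(obj3) ∧ active(obj3) → swims(obj3)]. ⇒ new: swims(obj3).
swims(obj3) first appears in round 3.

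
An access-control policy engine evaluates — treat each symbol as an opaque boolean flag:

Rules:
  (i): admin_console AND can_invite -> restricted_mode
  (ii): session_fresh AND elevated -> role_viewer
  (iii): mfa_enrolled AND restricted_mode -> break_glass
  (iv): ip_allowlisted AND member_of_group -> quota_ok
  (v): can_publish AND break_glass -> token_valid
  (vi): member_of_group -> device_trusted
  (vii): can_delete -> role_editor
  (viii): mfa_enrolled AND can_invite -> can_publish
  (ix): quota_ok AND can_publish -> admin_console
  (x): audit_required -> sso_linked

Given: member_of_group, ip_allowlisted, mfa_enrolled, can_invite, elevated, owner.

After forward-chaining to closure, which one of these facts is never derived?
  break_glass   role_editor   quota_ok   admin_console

Round 1: (iv) [ip_allowlisted AND member_of_group -> quota_ok]; (vi) [member_of_group -> device_trusted]; (viii) [mfa_enrolled AND can_invite -> can_publish]. Adds quota_ok, device_trusted, can_publish.
Round 2: (ix) [quota_ok AND can_publish -> admin_console]. Adds admin_console.
Round 3: (i) [admin_console AND can_invite -> restricted_mode]. Adds restricted_mode.
Round 4: (iii) [mfa_enrolled AND restricted_mode -> break_glass]. Adds break_glass.
Round 5: (v) [can_publish AND break_glass -> token_valid]. Adds token_valid.
Derived: break_glass (round 4), quota_ok (round 1), admin_console (round 2). role_editor never appears in any round.

role_editor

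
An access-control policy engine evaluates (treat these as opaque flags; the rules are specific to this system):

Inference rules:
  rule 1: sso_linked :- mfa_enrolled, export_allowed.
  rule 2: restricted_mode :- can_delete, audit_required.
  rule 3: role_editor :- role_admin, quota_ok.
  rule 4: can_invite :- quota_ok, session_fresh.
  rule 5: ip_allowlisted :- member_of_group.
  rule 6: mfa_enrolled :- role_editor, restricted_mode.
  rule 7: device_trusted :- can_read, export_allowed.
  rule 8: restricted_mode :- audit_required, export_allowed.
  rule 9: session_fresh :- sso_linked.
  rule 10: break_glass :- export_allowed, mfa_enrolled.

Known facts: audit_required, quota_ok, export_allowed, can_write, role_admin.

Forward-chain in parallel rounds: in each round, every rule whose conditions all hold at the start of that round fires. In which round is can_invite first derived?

5

[1] rule 3 [role_editor :- role_admin, quota_ok.]; rule 8 [restricted_mode :- audit_required, export_allowed.]. ⇒ new: role_editor, restricted_mode.
[2] rule 6 [mfa_enrolled :- role_editor, restricted_mode.]. ⇒ new: mfa_enrolled.
[3] rule 1 [sso_linked :- mfa_enrolled, export_allowed.]; rule 10 [break_glass :- export_allowed, mfa_enrolled.]. ⇒ new: sso_linked, break_glass.
[4] rule 9 [session_fresh :- sso_linked.]. ⇒ new: session_fresh.
[5] rule 4 [can_invite :- quota_ok, session_fresh.]. ⇒ new: can_invite.
can_invite first appears in round 5.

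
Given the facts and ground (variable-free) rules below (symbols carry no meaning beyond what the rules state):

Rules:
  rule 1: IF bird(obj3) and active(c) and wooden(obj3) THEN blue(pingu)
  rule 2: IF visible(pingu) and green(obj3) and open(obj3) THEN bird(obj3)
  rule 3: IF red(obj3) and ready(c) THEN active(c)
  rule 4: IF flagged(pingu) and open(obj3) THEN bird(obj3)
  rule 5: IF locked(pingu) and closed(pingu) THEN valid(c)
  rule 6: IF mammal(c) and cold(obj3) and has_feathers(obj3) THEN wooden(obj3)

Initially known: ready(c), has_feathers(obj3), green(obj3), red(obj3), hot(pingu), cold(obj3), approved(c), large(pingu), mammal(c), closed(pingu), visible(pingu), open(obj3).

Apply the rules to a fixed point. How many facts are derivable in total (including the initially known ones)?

16

Round 1: rule 2 [IF visible(pingu) and green(obj3) and open(obj3) THEN bird(obj3)]; rule 3 [IF red(obj3) and ready(c) THEN active(c)]; rule 6 [IF mammal(c) and cold(obj3) and has_feathers(obj3) THEN wooden(obj3)]. Adds bird(obj3), active(c), wooden(obj3).
Round 2: rule 1 [IF bird(obj3) and active(c) and wooden(obj3) THEN blue(pingu)]. Adds blue(pingu).
Closure: {active(c), approved(c), bird(obj3), blue(pingu), closed(pingu), cold(obj3), green(obj3), has_feathers(obj3), hot(pingu), large(pingu), mammal(c), open(obj3), ready(c), red(obj3), visible(pingu), wooden(obj3)} — 16 facts.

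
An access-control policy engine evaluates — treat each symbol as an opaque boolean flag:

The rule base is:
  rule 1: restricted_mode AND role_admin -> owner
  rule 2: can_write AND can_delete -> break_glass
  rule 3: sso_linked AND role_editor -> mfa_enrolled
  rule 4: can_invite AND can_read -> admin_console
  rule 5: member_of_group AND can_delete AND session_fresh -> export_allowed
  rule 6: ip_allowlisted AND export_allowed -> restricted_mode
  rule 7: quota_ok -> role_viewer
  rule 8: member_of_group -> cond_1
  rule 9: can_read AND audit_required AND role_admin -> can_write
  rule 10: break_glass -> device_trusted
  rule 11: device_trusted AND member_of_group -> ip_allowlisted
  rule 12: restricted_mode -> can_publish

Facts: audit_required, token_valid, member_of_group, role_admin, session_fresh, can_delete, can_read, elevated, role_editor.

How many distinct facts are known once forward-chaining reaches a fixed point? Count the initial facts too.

Round 1: rule 5 [member_of_group AND can_delete AND session_fresh -> export_allowed]; rule 8 [member_of_group -> cond_1]; rule 9 [can_read AND audit_required AND role_admin -> can_write]. Adds export_allowed, cond_1, can_write.
Round 2: rule 2 [can_write AND can_delete -> break_glass]. Adds break_glass.
Round 3: rule 10 [break_glass -> device_trusted]. Adds device_trusted.
Round 4: rule 11 [device_trusted AND member_of_group -> ip_allowlisted]. Adds ip_allowlisted.
Round 5: rule 6 [ip_allowlisted AND export_allowed -> restricted_mode]. Adds restricted_mode.
Round 6: rule 1 [restricted_mode AND role_admin -> owner]; rule 12 [restricted_mode -> can_publish]. Adds owner, can_publish.
Closure: {audit_required, break_glass, can_delete, can_publish, can_read, can_write, cond_1, device_trusted, elevated, export_allowed, ip_allowlisted, member_of_group, owner, restricted_mode, role_admin, role_editor, session_fresh, token_valid} — 18 facts.

18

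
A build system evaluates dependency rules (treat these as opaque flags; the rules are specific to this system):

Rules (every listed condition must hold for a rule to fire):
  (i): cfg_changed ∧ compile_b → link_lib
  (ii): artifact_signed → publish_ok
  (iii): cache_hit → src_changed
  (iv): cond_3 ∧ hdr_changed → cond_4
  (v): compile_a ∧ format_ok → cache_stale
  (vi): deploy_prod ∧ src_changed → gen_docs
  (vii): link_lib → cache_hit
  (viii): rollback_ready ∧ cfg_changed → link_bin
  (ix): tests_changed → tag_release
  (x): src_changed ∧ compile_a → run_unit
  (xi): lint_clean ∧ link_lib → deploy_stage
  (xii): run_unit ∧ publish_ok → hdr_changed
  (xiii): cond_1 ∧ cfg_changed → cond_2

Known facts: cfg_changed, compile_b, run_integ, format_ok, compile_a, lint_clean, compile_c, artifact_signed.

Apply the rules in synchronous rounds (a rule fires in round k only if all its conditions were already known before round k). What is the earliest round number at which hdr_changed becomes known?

[1] (i) [cfg_changed ∧ compile_b → link_lib]; (ii) [artifact_signed → publish_ok]; (v) [compile_a ∧ format_ok → cache_stale]. ⇒ new: link_lib, publish_ok, cache_stale.
[2] (vii) [link_lib → cache_hit]; (xi) [lint_clean ∧ link_lib → deploy_stage]. ⇒ new: cache_hit, deploy_stage.
[3] (iii) [cache_hit → src_changed]. ⇒ new: src_changed.
[4] (x) [src_changed ∧ compile_a → run_unit]. ⇒ new: run_unit.
[5] (xii) [run_unit ∧ publish_ok → hdr_changed]. ⇒ new: hdr_changed.
hdr_changed first appears in round 5.

5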